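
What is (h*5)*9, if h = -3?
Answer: -135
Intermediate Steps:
(h*5)*9 = -3*5*9 = -15*9 = -135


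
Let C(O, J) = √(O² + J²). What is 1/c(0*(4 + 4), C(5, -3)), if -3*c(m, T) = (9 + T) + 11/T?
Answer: -34/27 + 5*√34/27 ≈ -0.17945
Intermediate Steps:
C(O, J) = √(J² + O²)
c(m, T) = -3 - 11/(3*T) - T/3 (c(m, T) = -((9 + T) + 11/T)/3 = -(9 + T + 11/T)/3 = -3 - 11/(3*T) - T/3)
1/c(0*(4 + 4), C(5, -3)) = 1/((-11 - √((-3)² + 5²)*(9 + √((-3)² + 5²)))/(3*(√((-3)² + 5²)))) = 1/((-11 - √(9 + 25)*(9 + √(9 + 25)))/(3*(√(9 + 25)))) = 1/((-11 - √34*(9 + √34))/(3*(√34))) = 1/((√34/34)*(-11 - √34*(9 + √34))/3) = 1/(√34*(-11 - √34*(9 + √34))/102) = 3*√34/(-11 - √34*(9 + √34))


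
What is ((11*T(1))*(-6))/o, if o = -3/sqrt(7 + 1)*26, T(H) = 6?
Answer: 132*sqrt(2)/13 ≈ 14.360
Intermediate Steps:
o = -39*sqrt(2)/2 (o = -3*sqrt(2)/4*26 = -39*sqrt(2)/2 ≈ -27.577)
((11*T(1))*(-6))/o = ((11*6)*(-6))/((-39*sqrt(2)/2)) = (66*(-6))*(-sqrt(2)/39) = -(-132)*sqrt(2)/13 = 132*sqrt(2)/13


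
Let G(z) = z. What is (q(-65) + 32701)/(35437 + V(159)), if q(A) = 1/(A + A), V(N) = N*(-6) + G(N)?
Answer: 4251129/4503460 ≈ 0.94397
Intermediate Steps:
V(N) = -5*N (V(N) = N*(-6) + N = -6*N + N = -5*N)
q(A) = 1/(2*A)
(q(-65) + 32701)/(35437 + V(159)) = ((½)/(-65) + 32701)/(35437 - 5*159) = ((½)*(-1/65) + 32701)/(35437 - 795) = (-1/130 + 32701)/34642 = (4251129/130)*(1/34642) = 4251129/4503460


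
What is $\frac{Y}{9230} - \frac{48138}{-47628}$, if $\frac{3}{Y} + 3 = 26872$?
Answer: $\frac{497427750956}{492157726515} \approx 1.0107$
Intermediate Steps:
$Y = \frac{3}{26869}$ ($Y = \frac{3}{-3 + 26872} = \frac{3}{26869} \approx 0.00011165$)
$\frac{Y}{9230} - \frac{48138}{-47628} = \frac{3}{26869 \cdot 9230} - \frac{48138}{-47628} = \frac{3}{26869} \cdot \frac{1}{9230} - - \frac{8023}{7938} = \frac{3}{248000870} + \frac{8023}{7938} = \frac{497427750956}{492157726515}$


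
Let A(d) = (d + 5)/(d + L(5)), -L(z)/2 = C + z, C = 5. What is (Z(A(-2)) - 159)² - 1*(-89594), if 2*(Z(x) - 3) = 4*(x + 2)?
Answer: 13646499/121 ≈ 1.1278e+5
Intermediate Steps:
L(z) = -10 - 2*z (L(z) = -2*(5 + z) = -10 - 2*z)
A(d) = (5 + d)/(-20 + d) (A(d) = (d + 5)/(d + (-10 - 2*5)) = (5 + d)/(d + (-10 - 10)) = (5 + d)/(d - 20) = (5 + d)/(-20 + d))
Z(x) = 7 + 2*x (Z(x) = 3 + (4*(x + 2))/2 = 3 + (4*(2 + x))/2 = 3 + (8 + 4*x)/2 = 3 + (4 + 2*x) = 7 + 2*x)
(Z(A(-2)) - 159)² - 1*(-89594) = ((7 + 2*((5 - 2)/(-20 - 2))) - 159)² - 1*(-89594) = ((7 + 2*(3/(-22))) - 159)² + 89594 = ((7 + 2*(-1/22*3)) - 159)² + 89594 = ((7 + 2*(-3/22)) - 159)² + 89594 = ((7 - 3/11) - 159)² + 89594 = (74/11 - 159)² + 89594 = (-1675/11)² + 89594 = 2805625/121 + 89594 = 13646499/121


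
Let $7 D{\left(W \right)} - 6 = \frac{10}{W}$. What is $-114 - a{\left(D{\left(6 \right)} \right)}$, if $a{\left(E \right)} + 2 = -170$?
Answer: $58$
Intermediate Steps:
$D{\left(W \right)} = \frac{6}{7} + \frac{10}{7 W}$ ($D{\left(W \right)} = \frac{6}{7} + \frac{10 \frac{1}{W}}{7} = \frac{6}{7} + \frac{10}{7 W}$)
$a{\left(E \right)} = -172$ ($a{\left(E \right)} = -2 - 170 = -172$)
$-114 - a{\left(D{\left(6 \right)} \right)} = -114 - -172 = -114 + 172 = 58$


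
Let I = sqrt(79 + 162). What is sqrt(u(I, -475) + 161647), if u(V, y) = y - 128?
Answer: 2*sqrt(40261) ≈ 401.30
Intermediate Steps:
I = sqrt(241) ≈ 15.524
u(V, y) = -128 + y
sqrt(u(I, -475) + 161647) = sqrt((-128 - 475) + 161647) = sqrt(-603 + 161647) = sqrt(161044) = 2*sqrt(40261)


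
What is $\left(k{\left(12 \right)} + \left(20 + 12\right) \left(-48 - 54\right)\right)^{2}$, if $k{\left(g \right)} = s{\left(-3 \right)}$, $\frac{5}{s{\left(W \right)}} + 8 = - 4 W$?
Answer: $\frac{170328601}{16} \approx 1.0646 \cdot 10^{7}$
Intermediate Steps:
$s{\left(W \right)} = \frac{5}{-8 - 4 W}$
$k{\left(g \right)} = \frac{5}{4}$ ($k{\left(g \right)} = - \frac{5}{8 + 4 \left(-3\right)} = - \frac{5}{8 - 12} = - \frac{5}{-4} = \left(-5\right) \left(- \frac{1}{4}\right) = \frac{5}{4}$)
$\left(k{\left(12 \right)} + \left(20 + 12\right) \left(-48 - 54\right)\right)^{2} = \left(\frac{5}{4} + \left(20 + 12\right) \left(-48 - 54\right)\right)^{2} = \left(\frac{5}{4} + 32 \left(-102\right)\right)^{2} = \left(\frac{5}{4} - 3264\right)^{2} = \left(- \frac{13051}{4}\right)^{2} = \frac{170328601}{16}$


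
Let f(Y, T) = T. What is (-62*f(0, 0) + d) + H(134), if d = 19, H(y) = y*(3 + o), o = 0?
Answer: 421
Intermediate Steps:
H(y) = 3*y (H(y) = y*(3 + 0) = y*3 = 3*y)
(-62*f(0, 0) + d) + H(134) = (-62*0 + 19) + 3*134 = (0 + 19) + 402 = 19 + 402 = 421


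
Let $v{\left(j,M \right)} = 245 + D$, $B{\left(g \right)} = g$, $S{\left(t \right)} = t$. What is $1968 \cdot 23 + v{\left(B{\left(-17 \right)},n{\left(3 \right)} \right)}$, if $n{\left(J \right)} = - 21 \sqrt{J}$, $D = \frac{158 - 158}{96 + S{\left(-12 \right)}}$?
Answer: $45509$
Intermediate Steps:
$D = 0$ ($D = \frac{158 - 158}{96 - 12} = \frac{0}{84} = 0 \cdot \frac{1}{84} = 0$)
$v{\left(j,M \right)} = 245$ ($v{\left(j,M \right)} = 245 + 0 = 245$)
$1968 \cdot 23 + v{\left(B{\left(-17 \right)},n{\left(3 \right)} \right)} = 1968 \cdot 23 + 245 = 45264 + 245 = 45509$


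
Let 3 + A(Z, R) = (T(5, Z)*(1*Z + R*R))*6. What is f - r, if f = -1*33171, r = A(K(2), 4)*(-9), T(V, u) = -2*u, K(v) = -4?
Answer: -28014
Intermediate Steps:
A(Z, R) = -3 - 12*Z*(Z + R²) (A(Z, R) = -3 + ((-2*Z)*(1*Z + R*R))*6 = -3 + ((-2*Z)*(Z + R²))*6 = -3 - 2*Z*(Z + R²)*6 = -3 - 12*Z*(Z + R²))
r = -5157 (r = (-3 - 12*(-4)² - 12*(-4)*4²)*(-9) = (-3 - 12*16 - 12*(-4)*16)*(-9) = (-3 - 192 + 768)*(-9) = 573*(-9) = -5157)
f = -33171
f - r = -33171 - 1*(-5157) = -33171 + 5157 = -28014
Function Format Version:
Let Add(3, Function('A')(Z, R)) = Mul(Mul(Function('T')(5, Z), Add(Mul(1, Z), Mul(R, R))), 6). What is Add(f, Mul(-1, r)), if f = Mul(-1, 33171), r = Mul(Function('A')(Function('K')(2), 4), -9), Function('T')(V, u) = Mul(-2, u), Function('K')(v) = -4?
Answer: -28014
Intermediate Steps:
Function('A')(Z, R) = Add(-3, Mul(-12, Z, Add(Z, Pow(R, 2)))) (Function('A')(Z, R) = Add(-3, Mul(Mul(Mul(-2, Z), Add(Mul(1, Z), Mul(R, R))), 6)) = Add(-3, Mul(Mul(Mul(-2, Z), Add(Z, Pow(R, 2))), 6)) = Add(-3, Mul(Mul(-2, Z, Add(Z, Pow(R, 2))), 6)) = Add(-3, Mul(-12, Z, Add(Z, Pow(R, 2)))))
r = -5157 (r = Mul(Add(-3, Mul(-12, Pow(-4, 2)), Mul(-12, -4, Pow(4, 2))), -9) = Mul(Add(-3, Mul(-12, 16), Mul(-12, -4, 16)), -9) = Mul(Add(-3, -192, 768), -9) = Mul(573, -9) = -5157)
f = -33171
Add(f, Mul(-1, r)) = Add(-33171, Mul(-1, -5157)) = Add(-33171, 5157) = -28014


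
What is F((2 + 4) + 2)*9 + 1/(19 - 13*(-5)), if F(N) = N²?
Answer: 48385/84 ≈ 576.01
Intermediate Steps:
F((2 + 4) + 2)*9 + 1/(19 - 13*(-5)) = ((2 + 4) + 2)²*9 + 1/(19 - 13*(-5)) = (6 + 2)²*9 + 1/(19 + 65) = 8²*9 + 1/84 = 64*9 + 1/84 = 576 + 1/84 = 48385/84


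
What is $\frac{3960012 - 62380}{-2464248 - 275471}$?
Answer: $- \frac{3897632}{2739719} \approx -1.4226$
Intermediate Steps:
$\frac{3960012 - 62380}{-2464248 - 275471} = \frac{3897632}{-2464248 - 275471} = \frac{3897632}{-2739719} = 3897632 \left(- \frac{1}{2739719}\right) = - \frac{3897632}{2739719}$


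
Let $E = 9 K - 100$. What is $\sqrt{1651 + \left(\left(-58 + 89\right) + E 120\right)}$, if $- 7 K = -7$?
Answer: $i \sqrt{9238} \approx 96.115 i$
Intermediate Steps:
$K = 1$ ($K = \left(- \frac{1}{7}\right) \left(-7\right) = 1$)
$E = -91$ ($E = 9 \cdot 1 - 100 = 9 - 100 = -91$)
$\sqrt{1651 + \left(\left(-58 + 89\right) + E 120\right)} = \sqrt{1651 + \left(\left(-58 + 89\right) - 10920\right)} = \sqrt{1651 + \left(31 - 10920\right)} = \sqrt{1651 - 10889} = \sqrt{-9238} = i \sqrt{9238}$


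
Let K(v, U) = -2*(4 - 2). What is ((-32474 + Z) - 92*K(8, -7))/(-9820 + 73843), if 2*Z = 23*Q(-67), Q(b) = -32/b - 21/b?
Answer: -4300985/8579082 ≈ -0.50133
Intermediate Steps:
K(v, U) = -4 (K(v, U) = -2*2 = -4)
Q(b) = -53/b
Z = 1219/134 (Z = (23*(-53/(-67)))/2 = (23*(-53*(-1/67)))/2 = (23*(53/67))/2 = (½)*(1219/67) = 1219/134 ≈ 9.0970)
((-32474 + Z) - 92*K(8, -7))/(-9820 + 73843) = ((-32474 + 1219/134) - 92*(-4))/(-9820 + 73843) = (-4350297/134 + 368)/64023 = -4300985/134*1/64023 = -4300985/8579082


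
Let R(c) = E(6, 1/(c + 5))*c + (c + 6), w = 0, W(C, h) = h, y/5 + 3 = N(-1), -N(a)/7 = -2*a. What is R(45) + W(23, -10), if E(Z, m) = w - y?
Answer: 3866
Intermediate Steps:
N(a) = 14*a (N(a) = -(-14)*a = 14*a)
y = -85 (y = -15 + 5*(14*(-1)) = -15 + 5*(-14) = -15 - 70 = -85)
E(Z, m) = 85 (E(Z, m) = 0 - 1*(-85) = 0 + 85 = 85)
R(c) = 6 + 86*c (R(c) = 85*c + (c + 6) = 85*c + (6 + c) = 6 + 86*c)
R(45) + W(23, -10) = (6 + 86*45) - 10 = (6 + 3870) - 10 = 3876 - 10 = 3866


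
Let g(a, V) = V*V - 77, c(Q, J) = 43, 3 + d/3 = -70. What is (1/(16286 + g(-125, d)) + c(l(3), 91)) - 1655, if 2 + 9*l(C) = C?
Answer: -103442039/64170 ≈ -1612.0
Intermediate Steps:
d = -219 (d = -9 + 3*(-70) = -9 - 210 = -219)
l(C) = -2/9 + C/9
g(a, V) = -77 + V² (g(a, V) = V² - 77 = -77 + V²)
(1/(16286 + g(-125, d)) + c(l(3), 91)) - 1655 = (1/(16286 + (-77 + (-219)²)) + 43) - 1655 = (1/(16286 + (-77 + 47961)) + 43) - 1655 = (1/(16286 + 47884) + 43) - 1655 = (1/64170 + 43) - 1655 = 2759311/64170 - 1655 = -103442039/64170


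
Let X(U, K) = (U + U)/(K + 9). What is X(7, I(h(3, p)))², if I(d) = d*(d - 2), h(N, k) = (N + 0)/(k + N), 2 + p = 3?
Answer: 50176/16641 ≈ 3.0152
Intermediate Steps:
p = 1 (p = -2 + 3 = 1)
h(N, k) = N/(N + k)
I(d) = d*(-2 + d)
X(U, K) = 2*U/(9 + K) (X(U, K) = (2*U)/(9 + K) = 2*U/(9 + K))
X(7, I(h(3, p)))² = (2*7/(9 + (3/(3 + 1))*(-2 + 3/(3 + 1))))² = (2*7/(9 + (3/4)*(-2 + 3/4)))² = (2*7/(9 + (3*(¼))*(-2 + 3*(¼))))² = (2*7/(9 + 3*(-2 + ¾)/4))² = (2*7/(9 + (¾)*(-5/4)))² = (2*7/(9 - 15/16))² = (2*7/(129/16))² = (2*7*(16/129))² = (224/129)² = 50176/16641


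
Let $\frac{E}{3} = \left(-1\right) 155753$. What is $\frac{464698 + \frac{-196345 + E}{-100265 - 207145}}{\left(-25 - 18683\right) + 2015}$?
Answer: $- \frac{71426737892}{2565797565} \approx -27.838$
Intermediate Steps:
$E = -467259$ ($E = 3 \left(\left(-1\right) 155753\right) = 3 \left(-155753\right) = -467259$)
$\frac{464698 + \frac{-196345 + E}{-100265 - 207145}}{\left(-25 - 18683\right) + 2015} = \frac{464698 + \frac{-196345 - 467259}{-100265 - 207145}}{\left(-25 - 18683\right) + 2015} = \frac{464698 - \frac{663604}{-307410}}{\left(-25 - 18683\right) + 2015} = \frac{464698 - - \frac{331802}{153705}}{-18708 + 2015} = \frac{464698 + \frac{331802}{153705}}{-16693} = \frac{71426737892}{153705} \left(- \frac{1}{16693}\right) = - \frac{71426737892}{2565797565}$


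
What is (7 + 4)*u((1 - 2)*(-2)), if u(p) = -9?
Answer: -99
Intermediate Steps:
(7 + 4)*u((1 - 2)*(-2)) = (7 + 4)*(-9) = 11*(-9) = -99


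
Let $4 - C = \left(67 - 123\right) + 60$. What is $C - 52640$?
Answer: $-52640$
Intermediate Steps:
$C = 0$ ($C = 4 - \left(\left(67 - 123\right) + 60\right) = 4 - \left(-56 + 60\right) = 4 - 4 = 0$)
$C - 52640 = 0 - 52640 = -52640$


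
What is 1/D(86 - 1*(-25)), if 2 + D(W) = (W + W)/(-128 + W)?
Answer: -17/256 ≈ -0.066406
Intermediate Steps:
D(W) = -2 + 2*W/(-128 + W) (D(W) = -2 + (W + W)/(-128 + W) = -2 + (2*W)/(-128 + W) = -2 + 2*W/(-128 + W))
1/D(86 - 1*(-25)) = 1/(256/(-128 + (86 - 1*(-25)))) = 1/(256/(-128 + (86 + 25))) = 1/(256/(-128 + 111)) = 1/(256/(-17)) = 1/(256*(-1/17)) = 1/(-256/17) = -17/256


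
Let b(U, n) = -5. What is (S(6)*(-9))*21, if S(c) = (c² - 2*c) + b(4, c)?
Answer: -3591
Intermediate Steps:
S(c) = -5 + c² - 2*c (S(c) = (c² - 2*c) - 5 = -5 + c² - 2*c)
(S(6)*(-9))*21 = ((-5 + 6² - 2*6)*(-9))*21 = ((-5 + 36 - 12)*(-9))*21 = (19*(-9))*21 = -171*21 = -3591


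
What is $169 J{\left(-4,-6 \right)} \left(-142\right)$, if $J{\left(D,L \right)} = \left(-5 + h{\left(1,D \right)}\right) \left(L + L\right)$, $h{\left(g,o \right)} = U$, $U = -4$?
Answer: $-2591784$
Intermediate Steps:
$h{\left(g,o \right)} = -4$
$J{\left(D,L \right)} = - 18 L$ ($J{\left(D,L \right)} = \left(-5 - 4\right) \left(L + L\right) = - 9 \cdot 2 L = - 18 L$)
$169 J{\left(-4,-6 \right)} \left(-142\right) = 169 \left(\left(-18\right) \left(-6\right)\right) \left(-142\right) = 169 \cdot 108 \left(-142\right) = 18252 \left(-142\right) = -2591784$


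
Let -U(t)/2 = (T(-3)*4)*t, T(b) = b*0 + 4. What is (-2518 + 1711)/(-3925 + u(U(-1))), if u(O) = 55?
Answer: 269/1290 ≈ 0.20853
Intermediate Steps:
T(b) = 4 (T(b) = 0 + 4 = 4)
U(t) = -32*t (U(t) = -2*4*4*t = -32*t)
(-2518 + 1711)/(-3925 + u(U(-1))) = (-2518 + 1711)/(-3925 + 55) = -807/(-3870) = -807*(-1/3870) = 269/1290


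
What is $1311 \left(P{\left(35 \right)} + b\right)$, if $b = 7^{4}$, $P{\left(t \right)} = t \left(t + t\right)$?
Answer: $6359661$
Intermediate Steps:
$P{\left(t \right)} = 2 t^{2}$ ($P{\left(t \right)} = t 2 t = 2 t^{2}$)
$b = 2401$
$1311 \left(P{\left(35 \right)} + b\right) = 1311 \left(2 \cdot 35^{2} + 2401\right) = 1311 \left(2 \cdot 1225 + 2401\right) = 1311 \left(2450 + 2401\right) = 1311 \cdot 4851 = 6359661$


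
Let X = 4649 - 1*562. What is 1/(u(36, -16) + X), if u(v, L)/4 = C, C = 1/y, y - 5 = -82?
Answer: 77/314695 ≈ 0.00024468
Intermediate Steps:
y = -77 (y = 5 - 82 = -77)
C = -1/77 (C = 1/(-77) = -1/77 ≈ -0.012987)
u(v, L) = -4/77 (u(v, L) = 4*(-1/77) = -4/77)
X = 4087 (X = 4649 - 562 = 4087)
1/(u(36, -16) + X) = 1/(-4/77 + 4087) = 1/(314695/77) = 77/314695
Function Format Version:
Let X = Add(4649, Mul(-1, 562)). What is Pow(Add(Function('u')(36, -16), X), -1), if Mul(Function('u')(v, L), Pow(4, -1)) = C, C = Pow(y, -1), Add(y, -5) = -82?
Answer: Rational(77, 314695) ≈ 0.00024468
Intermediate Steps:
y = -77 (y = Add(5, -82) = -77)
C = Rational(-1, 77) (C = Pow(-77, -1) = Rational(-1, 77) ≈ -0.012987)
Function('u')(v, L) = Rational(-4, 77) (Function('u')(v, L) = Mul(4, Rational(-1, 77)) = Rational(-4, 77))
X = 4087 (X = Add(4649, -562) = 4087)
Pow(Add(Function('u')(36, -16), X), -1) = Pow(Add(Rational(-4, 77), 4087), -1) = Pow(Rational(314695, 77), -1) = Rational(77, 314695)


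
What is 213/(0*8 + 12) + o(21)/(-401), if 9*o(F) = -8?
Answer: 256271/14436 ≈ 17.752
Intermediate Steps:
o(F) = -8/9 (o(F) = (⅑)*(-8) = -8/9)
213/(0*8 + 12) + o(21)/(-401) = 213/(0*8 + 12) - 8/9/(-401) = 213/(0 + 12) - 8/9*(-1/401) = 213/12 + 8/3609 = 213*(1/12) + 8/3609 = 71/4 + 8/3609 = 256271/14436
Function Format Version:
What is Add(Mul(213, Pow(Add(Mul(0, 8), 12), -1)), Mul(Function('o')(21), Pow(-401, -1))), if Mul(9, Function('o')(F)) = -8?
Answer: Rational(256271, 14436) ≈ 17.752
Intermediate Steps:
Function('o')(F) = Rational(-8, 9) (Function('o')(F) = Mul(Rational(1, 9), -8) = Rational(-8, 9))
Add(Mul(213, Pow(Add(Mul(0, 8), 12), -1)), Mul(Function('o')(21), Pow(-401, -1))) = Add(Mul(213, Pow(Add(Mul(0, 8), 12), -1)), Mul(Rational(-8, 9), Pow(-401, -1))) = Add(Mul(213, Pow(Add(0, 12), -1)), Mul(Rational(-8, 9), Rational(-1, 401))) = Add(Mul(213, Pow(12, -1)), Rational(8, 3609)) = Add(Mul(213, Rational(1, 12)), Rational(8, 3609)) = Add(Rational(71, 4), Rational(8, 3609)) = Rational(256271, 14436)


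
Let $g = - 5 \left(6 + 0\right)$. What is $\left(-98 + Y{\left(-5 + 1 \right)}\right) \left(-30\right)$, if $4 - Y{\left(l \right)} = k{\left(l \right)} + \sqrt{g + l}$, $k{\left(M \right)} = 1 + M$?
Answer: $2730 + 30 i \sqrt{34} \approx 2730.0 + 174.93 i$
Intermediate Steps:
$g = -30$ ($g = \left(-5\right) 6 = -30$)
$Y{\left(l \right)} = 3 - l - \sqrt{-30 + l}$ ($Y{\left(l \right)} = 4 - \left(\left(1 + l\right) + \sqrt{-30 + l}\right) = 4 - \left(1 + l + \sqrt{-30 + l}\right) = 3 - l - \sqrt{-30 + l}$)
$\left(-98 + Y{\left(-5 + 1 \right)}\right) \left(-30\right) = \left(-98 - \left(-7 + \sqrt{-30 + \left(-5 + 1\right)}\right)\right) \left(-30\right) = \left(-98 - \left(-7 + \sqrt{-30 - 4}\right)\right) \left(-30\right) = \left(-98 + \left(3 + 4 - \sqrt{-34}\right)\right) \left(-30\right) = \left(-98 + \left(3 + 4 - i \sqrt{34}\right)\right) \left(-30\right) = \left(-98 + \left(7 - i \sqrt{34}\right)\right) \left(-30\right) = \left(-91 - i \sqrt{34}\right) \left(-30\right) = 2730 + 30 i \sqrt{34}$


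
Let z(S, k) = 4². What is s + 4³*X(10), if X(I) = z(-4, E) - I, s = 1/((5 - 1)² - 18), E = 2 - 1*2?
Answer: 767/2 ≈ 383.50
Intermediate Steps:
E = 0 (E = 2 - 2 = 0)
z(S, k) = 16
s = -½ (s = 1/(4² - 18) = 1/(16 - 18) = 1/(-2) = -½ ≈ -0.50000)
X(I) = 16 - I
s + 4³*X(10) = -½ + 4³*(16 - 1*10) = -½ + 64*(16 - 10) = -½ + 64*6 = -½ + 384 = 767/2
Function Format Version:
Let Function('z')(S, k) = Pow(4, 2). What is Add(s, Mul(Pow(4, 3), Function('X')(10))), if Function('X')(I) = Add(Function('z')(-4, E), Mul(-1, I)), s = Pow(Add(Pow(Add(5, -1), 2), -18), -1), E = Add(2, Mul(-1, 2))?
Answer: Rational(767, 2) ≈ 383.50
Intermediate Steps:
E = 0 (E = Add(2, -2) = 0)
Function('z')(S, k) = 16
s = Rational(-1, 2) (s = Pow(Add(Pow(4, 2), -18), -1) = Pow(Add(16, -18), -1) = Pow(-2, -1) = Rational(-1, 2) ≈ -0.50000)
Function('X')(I) = Add(16, Mul(-1, I))
Add(s, Mul(Pow(4, 3), Function('X')(10))) = Add(Rational(-1, 2), Mul(Pow(4, 3), Add(16, Mul(-1, 10)))) = Add(Rational(-1, 2), Mul(64, Add(16, -10))) = Add(Rational(-1, 2), Mul(64, 6)) = Add(Rational(-1, 2), 384) = Rational(767, 2)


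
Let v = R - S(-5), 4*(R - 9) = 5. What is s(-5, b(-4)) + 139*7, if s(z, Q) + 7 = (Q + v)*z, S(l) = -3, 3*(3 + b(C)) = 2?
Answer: 10937/12 ≈ 911.42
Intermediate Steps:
R = 41/4 (R = 9 + (1/4)*5 = 9 + 5/4 = 41/4 ≈ 10.250)
b(C) = -7/3 (b(C) = -3 + (1/3)*2 = -3 + 2/3 = -7/3)
v = 53/4 (v = 41/4 - 1*(-3) = 41/4 + 3 = 53/4 ≈ 13.250)
s(z, Q) = -7 + z*(53/4 + Q) (s(z, Q) = -7 + (Q + 53/4)*z = -7 + (53/4 + Q)*z = -7 + z*(53/4 + Q))
s(-5, b(-4)) + 139*7 = (-7 + (53/4)*(-5) - 7/3*(-5)) + 139*7 = (-7 - 265/4 + 35/3) + 973 = -739/12 + 973 = 10937/12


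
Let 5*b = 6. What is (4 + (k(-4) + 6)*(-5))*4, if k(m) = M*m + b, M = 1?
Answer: -48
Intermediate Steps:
b = 6/5 (b = (1/5)*6 = 6/5 ≈ 1.2000)
k(m) = 6/5 + m (k(m) = 1*m + 6/5 = m + 6/5 = 6/5 + m)
(4 + (k(-4) + 6)*(-5))*4 = (4 + ((6/5 - 4) + 6)*(-5))*4 = (4 + (-14/5 + 6)*(-5))*4 = (4 + (16/5)*(-5))*4 = (4 - 16)*4 = -12*4 = -48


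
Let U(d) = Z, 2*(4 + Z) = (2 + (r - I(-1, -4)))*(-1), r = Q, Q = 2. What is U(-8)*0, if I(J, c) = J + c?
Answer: 0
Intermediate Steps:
r = 2
Z = -17/2 (Z = -4 + ((2 + (2 - (-1 - 4)))*(-1))/2 = -4 + ((2 + (2 - 1*(-5)))*(-1))/2 = -4 + ((2 + (2 + 5))*(-1))/2 = -4 + ((2 + 7)*(-1))/2 = -4 + (9*(-1))/2 = -4 + (½)*(-9) = -4 - 9/2 = -17/2 ≈ -8.5000)
U(d) = -17/2
U(-8)*0 = -17/2*0 = 0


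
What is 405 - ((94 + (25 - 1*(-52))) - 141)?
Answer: 375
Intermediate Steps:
405 - ((94 + (25 - 1*(-52))) - 141) = 405 - ((94 + (25 + 52)) - 141) = 405 - ((94 + 77) - 141) = 405 - (171 - 141) = 405 - 1*30 = 405 - 30 = 375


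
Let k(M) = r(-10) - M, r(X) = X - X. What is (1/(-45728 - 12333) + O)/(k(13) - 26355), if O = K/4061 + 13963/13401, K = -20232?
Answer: 6224900563045/41658334470843264 ≈ 0.00014943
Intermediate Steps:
r(X) = 0
k(M) = -M (k(M) = 0 - M = -M)
O = -214425289/54421461 (O = -20232/4061 + 13963/13401 = -214425289/54421461 ≈ -3.9401)
(1/(-45728 - 12333) + O)/(k(13) - 26355) = (1/(-45728 - 12333) - 214425289/54421461)/(-1*13 - 26355) = (1/(-58061) - 214425289/54421461)/(-13 - 26355) = (-1/58061 - 214425289/54421461)/(-26368) = -12449801126090/3159764447121*(-1/26368) = 6224900563045/41658334470843264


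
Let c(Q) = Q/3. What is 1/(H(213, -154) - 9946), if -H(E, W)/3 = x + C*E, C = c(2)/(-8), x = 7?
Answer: -4/39655 ≈ -0.00010087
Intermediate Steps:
c(Q) = Q/3 (c(Q) = Q*(⅓) = Q/3)
C = -1/12 (C = ((⅓)*2)/(-8) = (⅔)*(-⅛) = -1/12 ≈ -0.083333)
H(E, W) = -21 + E/4 (H(E, W) = -3*(7 - E/12) = -21 + E/4)
1/(H(213, -154) - 9946) = 1/((-21 + (¼)*213) - 9946) = 1/((-21 + 213/4) - 9946) = 1/(129/4 - 9946) = 1/(-39655/4) = -4/39655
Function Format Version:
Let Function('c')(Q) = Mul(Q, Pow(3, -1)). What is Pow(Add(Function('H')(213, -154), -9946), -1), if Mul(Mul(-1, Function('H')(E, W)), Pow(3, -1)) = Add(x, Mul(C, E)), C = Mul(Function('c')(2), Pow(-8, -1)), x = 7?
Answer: Rational(-4, 39655) ≈ -0.00010087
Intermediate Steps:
Function('c')(Q) = Mul(Rational(1, 3), Q) (Function('c')(Q) = Mul(Q, Rational(1, 3)) = Mul(Rational(1, 3), Q))
C = Rational(-1, 12) (C = Mul(Mul(Rational(1, 3), 2), Pow(-8, -1)) = Mul(Rational(2, 3), Rational(-1, 8)) = Rational(-1, 12) ≈ -0.083333)
Function('H')(E, W) = Add(-21, Mul(Rational(1, 4), E)) (Function('H')(E, W) = Mul(-3, Add(7, Mul(Rational(-1, 12), E))) = Add(-21, Mul(Rational(1, 4), E)))
Pow(Add(Function('H')(213, -154), -9946), -1) = Pow(Add(Add(-21, Mul(Rational(1, 4), 213)), -9946), -1) = Pow(Add(Add(-21, Rational(213, 4)), -9946), -1) = Pow(Add(Rational(129, 4), -9946), -1) = Pow(Rational(-39655, 4), -1) = Rational(-4, 39655)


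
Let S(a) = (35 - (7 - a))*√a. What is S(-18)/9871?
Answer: 30*I*√2/9871 ≈ 0.0042981*I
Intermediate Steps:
S(a) = √a*(28 + a) (S(a) = (35 + (-7 + a))*√a = (28 + a)*√a = √a*(28 + a))
S(-18)/9871 = (√(-18)*(28 - 18))/9871 = ((3*I*√2)*10)*(1/9871) = (30*I*√2)*(1/9871) = 30*I*√2/9871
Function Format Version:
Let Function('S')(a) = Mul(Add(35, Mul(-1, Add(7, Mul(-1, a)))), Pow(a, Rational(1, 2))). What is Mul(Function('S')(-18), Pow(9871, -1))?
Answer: Mul(Rational(30, 9871), I, Pow(2, Rational(1, 2))) ≈ Mul(0.0042981, I)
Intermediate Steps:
Function('S')(a) = Mul(Pow(a, Rational(1, 2)), Add(28, a)) (Function('S')(a) = Mul(Add(35, Add(-7, a)), Pow(a, Rational(1, 2))) = Mul(Add(28, a), Pow(a, Rational(1, 2))) = Mul(Pow(a, Rational(1, 2)), Add(28, a)))
Mul(Function('S')(-18), Pow(9871, -1)) = Mul(Mul(Pow(-18, Rational(1, 2)), Add(28, -18)), Pow(9871, -1)) = Mul(Mul(Mul(3, I, Pow(2, Rational(1, 2))), 10), Rational(1, 9871)) = Mul(Mul(30, I, Pow(2, Rational(1, 2))), Rational(1, 9871)) = Mul(Rational(30, 9871), I, Pow(2, Rational(1, 2)))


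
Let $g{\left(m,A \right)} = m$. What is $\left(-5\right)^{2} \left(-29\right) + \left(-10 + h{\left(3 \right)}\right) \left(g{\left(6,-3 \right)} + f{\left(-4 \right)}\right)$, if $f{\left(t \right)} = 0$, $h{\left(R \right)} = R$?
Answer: $-767$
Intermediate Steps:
$\left(-5\right)^{2} \left(-29\right) + \left(-10 + h{\left(3 \right)}\right) \left(g{\left(6,-3 \right)} + f{\left(-4 \right)}\right) = \left(-5\right)^{2} \left(-29\right) + \left(-10 + 3\right) \left(6 + 0\right) = 25 \left(-29\right) - 42 = -725 - 42 = -767$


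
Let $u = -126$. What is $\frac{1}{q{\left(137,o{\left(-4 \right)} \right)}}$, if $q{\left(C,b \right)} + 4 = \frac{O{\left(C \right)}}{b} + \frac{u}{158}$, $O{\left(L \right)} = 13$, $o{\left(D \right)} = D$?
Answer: $- \frac{316}{2543} \approx -0.12426$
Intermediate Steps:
$q{\left(C,b \right)} = - \frac{379}{79} + \frac{13}{b}$ ($q{\left(C,b \right)} = -4 + \left(\frac{13}{b} - \frac{126}{158}\right) = -4 + \left(\frac{13}{b} - \frac{63}{79}\right) = -4 - \left(\frac{63}{79} - \frac{13}{b}\right) = - \frac{379}{79} + \frac{13}{b}$)
$\frac{1}{q{\left(137,o{\left(-4 \right)} \right)}} = \frac{1}{- \frac{379}{79} + \frac{13}{-4}} = \frac{1}{- \frac{379}{79} + 13 \left(- \frac{1}{4}\right)} = \frac{1}{- \frac{379}{79} - \frac{13}{4}} = \frac{1}{- \frac{2543}{316}} = - \frac{316}{2543}$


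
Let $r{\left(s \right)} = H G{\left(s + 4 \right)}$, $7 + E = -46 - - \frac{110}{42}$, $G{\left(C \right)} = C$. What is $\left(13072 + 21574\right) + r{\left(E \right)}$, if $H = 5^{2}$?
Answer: $\frac{703216}{21} \approx 33487.0$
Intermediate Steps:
$H = 25$
$E = - \frac{1058}{21}$ ($E = -7 - \left(46 - \frac{110}{42}\right) = -7 - \left(46 - \frac{55}{21}\right) = -7 - \frac{911}{21} = - \frac{1058}{21} \approx -50.381$)
$r{\left(s \right)} = 100 + 25 s$ ($r{\left(s \right)} = 25 \left(s + 4\right) = 25 \left(4 + s\right) = 100 + 25 s$)
$\left(13072 + 21574\right) + r{\left(E \right)} = \left(13072 + 21574\right) + \left(100 + 25 \left(- \frac{1058}{21}\right)\right) = 34646 + \left(100 - \frac{26450}{21}\right) = 34646 - \frac{24350}{21} = \frac{703216}{21}$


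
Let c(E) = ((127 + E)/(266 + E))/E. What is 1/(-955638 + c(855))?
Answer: -958455/915936018308 ≈ -1.0464e-6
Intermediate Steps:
c(E) = (127 + E)/(E*(266 + E)) (c(E) = ((127 + E)/(266 + E))/E = (127 + E)/(E*(266 + E)))
1/(-955638 + c(855)) = 1/(-955638 + (127 + 855)/(855*(266 + 855))) = 1/(-955638 + (1/855)*982/1121) = 1/(-955638 + (1/855)*(1/1121)*982) = 1/(-955638 + 982/958455) = 1/(-915936018308/958455) = -958455/915936018308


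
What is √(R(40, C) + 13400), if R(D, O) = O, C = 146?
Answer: √13546 ≈ 116.39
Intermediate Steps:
√(R(40, C) + 13400) = √(146 + 13400) = √13546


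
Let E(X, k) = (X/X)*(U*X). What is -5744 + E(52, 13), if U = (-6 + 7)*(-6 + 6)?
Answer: -5744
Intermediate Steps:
U = 0 (U = 1*0 = 0)
E(X, k) = 0 (E(X, k) = (X/X)*(0*X) = 1*0 = 0)
-5744 + E(52, 13) = -5744 + 0 = -5744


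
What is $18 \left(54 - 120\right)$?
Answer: $-1188$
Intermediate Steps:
$18 \left(54 - 120\right) = 18 \left(-66\right) = -1188$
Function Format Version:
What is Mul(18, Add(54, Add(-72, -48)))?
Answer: -1188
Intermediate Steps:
Mul(18, Add(54, Add(-72, -48))) = Mul(18, Add(54, -120)) = Mul(18, -66) = -1188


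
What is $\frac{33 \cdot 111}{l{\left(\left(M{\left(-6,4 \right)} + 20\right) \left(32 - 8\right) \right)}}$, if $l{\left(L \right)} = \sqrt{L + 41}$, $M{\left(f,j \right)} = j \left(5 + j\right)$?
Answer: $\frac{3663 \sqrt{1385}}{1385} \approx 98.427$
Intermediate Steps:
$l{\left(L \right)} = \sqrt{41 + L}$
$\frac{33 \cdot 111}{l{\left(\left(M{\left(-6,4 \right)} + 20\right) \left(32 - 8\right) \right)}} = \frac{33 \cdot 111}{\sqrt{41 + \left(4 \left(5 + 4\right) + 20\right) \left(32 - 8\right)}} = \frac{3663}{\sqrt{41 + \left(4 \cdot 9 + 20\right) 24}} = \frac{3663}{\sqrt{41 + \left(36 + 20\right) 24}} = \frac{3663}{\sqrt{41 + 56 \cdot 24}} = \frac{3663}{\sqrt{41 + 1344}} = \frac{3663}{\sqrt{1385}} = 3663 \frac{\sqrt{1385}}{1385} = \frac{3663 \sqrt{1385}}{1385}$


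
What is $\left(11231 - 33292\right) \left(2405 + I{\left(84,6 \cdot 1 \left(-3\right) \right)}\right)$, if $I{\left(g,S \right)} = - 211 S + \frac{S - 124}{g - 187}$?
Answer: $- \frac{14098104111}{103} \approx -1.3687 \cdot 10^{8}$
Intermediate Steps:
$I{\left(g,S \right)} = - 211 S + \frac{-124 + S}{-187 + g}$
$\left(11231 - 33292\right) \left(2405 + I{\left(84,6 \cdot 1 \left(-3\right) \right)}\right) = \left(11231 - 33292\right) \left(2405 + \frac{-124 + 39458 \cdot 6 \cdot 1 \left(-3\right) - 211 \cdot 6 \cdot 1 \left(-3\right) 84}{-187 + 84}\right) = - 22061 \left(2405 + \frac{-124 + 39458 \cdot 6 \left(-3\right) - 211 \cdot 6 \left(-3\right) 84}{-103}\right) = - 22061 \left(2405 - \frac{-124 + 39458 \left(-18\right) - \left(-3798\right) 84}{103}\right) = - 22061 \left(2405 - \frac{-124 - 710244 + 319032}{103}\right) = - 22061 \left(2405 - - \frac{391336}{103}\right) = - 22061 \left(2405 + \frac{391336}{103}\right) = \left(-22061\right) \frac{639051}{103} = - \frac{14098104111}{103}$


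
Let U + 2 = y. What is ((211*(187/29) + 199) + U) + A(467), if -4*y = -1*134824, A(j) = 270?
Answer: 1030474/29 ≈ 35534.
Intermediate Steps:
y = 33706 (y = -(-1)*134824/4 = -¼*(-134824) = 33706)
U = 33704 (U = -2 + 33706 = 33704)
((211*(187/29) + 199) + U) + A(467) = ((211*(187/29) + 199) + 33704) + 270 = ((39457/29 + 199) + 33704) + 270 = (45228/29 + 33704) + 270 = 1022644/29 + 270 = 1030474/29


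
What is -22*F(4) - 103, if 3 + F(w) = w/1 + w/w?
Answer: -147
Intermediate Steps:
F(w) = -2 + w (F(w) = -3 + (w/1 + w/w) = -3 + (w*1 + 1) = -3 + (w + 1) = -3 + (1 + w) = -2 + w)
-22*F(4) - 103 = -22*(-2 + 4) - 103 = -22*2 - 103 = -44 - 103 = -147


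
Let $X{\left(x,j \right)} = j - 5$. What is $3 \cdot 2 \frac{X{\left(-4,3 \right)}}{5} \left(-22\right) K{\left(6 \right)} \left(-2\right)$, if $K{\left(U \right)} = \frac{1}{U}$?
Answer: $- \frac{88}{5} \approx -17.6$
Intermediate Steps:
$X{\left(x,j \right)} = -5 + j$ ($X{\left(x,j \right)} = j - 5 = -5 + j$)
$3 \cdot 2 \frac{X{\left(-4,3 \right)}}{5} \left(-22\right) K{\left(6 \right)} \left(-2\right) = 3 \cdot 2 \frac{-5 + 3}{5} \left(-22\right) \frac{1}{6} \left(-2\right) = 6 \left(\left(-2\right) \frac{1}{5}\right) \left(-22\right) \frac{1}{6} \left(-2\right) = 6 \left(- \frac{2}{5}\right) \left(-22\right) \left(- \frac{1}{3}\right) = \left(- \frac{12}{5}\right) \left(-22\right) \left(- \frac{1}{3}\right) = \frac{264}{5} \left(- \frac{1}{3}\right) = - \frac{88}{5}$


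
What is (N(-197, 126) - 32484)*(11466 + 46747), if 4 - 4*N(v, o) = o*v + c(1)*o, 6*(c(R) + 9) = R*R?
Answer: -6053977361/4 ≈ -1.5135e+9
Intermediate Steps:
c(R) = -9 + R**2/6 (c(R) = -9 + (R*R)/6 = -9 + R**2/6)
N(v, o) = 1 + 53*o/24 - o*v/4 (N(v, o) = 1 - (o*v + (-9 + (1/6)*1**2)*o)/4 = 1 - (o*v + (-9 + (1/6)*1)*o)/4 = 1 - (o*v + (-9 + 1/6)*o)/4 = 1 - (o*v - 53*o/6)/4 = 1 - (-53*o/6 + o*v)/4 = 1 + (53*o/24 - o*v/4) = 1 + 53*o/24 - o*v/4)
(N(-197, 126) - 32484)*(11466 + 46747) = ((1 + (53/24)*126 - 1/4*126*(-197)) - 32484)*(11466 + 46747) = ((1 + 1113/4 + 12411/2) - 32484)*58213 = (25939/4 - 32484)*58213 = -103997/4*58213 = -6053977361/4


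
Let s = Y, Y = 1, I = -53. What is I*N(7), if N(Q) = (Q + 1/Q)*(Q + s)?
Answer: -21200/7 ≈ -3028.6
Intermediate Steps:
s = 1
N(Q) = (1 + Q)*(Q + 1/Q) (N(Q) = (Q + 1/Q)*(Q + 1) = (Q + 1/Q)*(1 + Q) = (1 + Q)*(Q + 1/Q))
I*N(7) = -53*(1 + 7 + 1/7 + 7²) = -53*(1 + 7 + ⅐ + 49) = -53*400/7 = -21200/7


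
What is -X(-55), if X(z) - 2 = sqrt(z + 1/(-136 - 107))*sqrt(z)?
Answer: -2 + sqrt(2205390)/27 ≈ 53.002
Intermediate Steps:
X(z) = 2 + sqrt(z)*sqrt(-1/243 + z) (X(z) = 2 + sqrt(z + 1/(-136 - 107))*sqrt(z) = 2 + sqrt(z + 1/(-243))*sqrt(z) = 2 + sqrt(z - 1/243)*sqrt(z) = 2 + sqrt(-1/243 + z)*sqrt(z) = 2 + sqrt(z)*sqrt(-1/243 + z))
-X(-55) = -(2 + sqrt(3)*sqrt(-55)*sqrt(-1 + 243*(-55))/27) = -(2 + sqrt(3)*(I*sqrt(55))*sqrt(-1 - 13365)/27) = -(2 + sqrt(3)*(I*sqrt(55))*sqrt(-13366)/27) = -(2 + sqrt(3)*(I*sqrt(55))*(I*sqrt(13366))/27) = -(2 - sqrt(2205390)/27) = -2 + sqrt(2205390)/27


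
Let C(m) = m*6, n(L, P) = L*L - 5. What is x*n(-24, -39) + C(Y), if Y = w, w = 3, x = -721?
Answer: -411673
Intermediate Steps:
Y = 3
n(L, P) = -5 + L**2 (n(L, P) = L**2 - 5 = -5 + L**2)
C(m) = 6*m
x*n(-24, -39) + C(Y) = -721*(-5 + (-24)**2) + 6*3 = -721*(-5 + 576) + 18 = -721*571 + 18 = -411691 + 18 = -411673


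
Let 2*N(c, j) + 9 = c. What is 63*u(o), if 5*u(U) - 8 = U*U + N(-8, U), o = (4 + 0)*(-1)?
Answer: 1953/10 ≈ 195.30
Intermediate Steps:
N(c, j) = -9/2 + c/2
o = -4 (o = 4*(-1) = -4)
u(U) = -1/10 + U**2/5 (u(U) = 8/5 + (U*U + (-9/2 + (1/2)*(-8)))/5 = 8/5 + (U**2 + (-9/2 - 4))/5 = 8/5 + (U**2 - 17/2)/5 = 8/5 + (-17/2 + U**2)/5 = 8/5 + (-17/10 + U**2/5) = -1/10 + U**2/5)
63*u(o) = 63*(-1/10 + (1/5)*(-4)**2) = 63*(-1/10 + (1/5)*16) = 63*(-1/10 + 16/5) = 63*(31/10) = 1953/10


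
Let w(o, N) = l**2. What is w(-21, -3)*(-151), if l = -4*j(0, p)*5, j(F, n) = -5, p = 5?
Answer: -1510000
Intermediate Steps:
l = 100 (l = -4*(-5)*5 = 20*5 = 100)
w(o, N) = 10000 (w(o, N) = 100**2 = 10000)
w(-21, -3)*(-151) = 10000*(-151) = -1510000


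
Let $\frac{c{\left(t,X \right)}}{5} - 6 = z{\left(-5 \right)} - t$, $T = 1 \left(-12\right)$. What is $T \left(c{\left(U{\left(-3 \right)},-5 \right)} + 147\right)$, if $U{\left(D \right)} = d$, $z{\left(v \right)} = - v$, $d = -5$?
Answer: $-2724$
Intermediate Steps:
$T = -12$
$U{\left(D \right)} = -5$
$c{\left(t,X \right)} = 55 - 5 t$ ($c{\left(t,X \right)} = 30 + 5 \left(\left(-1\right) \left(-5\right) - t\right) = 30 + 5 \left(5 - t\right) = 30 - \left(-25 + 5 t\right) = 55 - 5 t$)
$T \left(c{\left(U{\left(-3 \right)},-5 \right)} + 147\right) = - 12 \left(\left(55 - -25\right) + 147\right) = - 12 \left(\left(55 + 25\right) + 147\right) = - 12 \left(80 + 147\right) = \left(-12\right) 227 = -2724$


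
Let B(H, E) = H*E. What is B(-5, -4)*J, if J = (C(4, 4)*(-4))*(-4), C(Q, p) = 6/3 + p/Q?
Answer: 960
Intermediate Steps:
B(H, E) = E*H
C(Q, p) = 2 + p/Q (C(Q, p) = 6*(⅓) + p/Q = 2 + p/Q)
J = 48 (J = ((2 + 4/4)*(-4))*(-4) = ((2 + 4*(¼))*(-4))*(-4) = ((2 + 1)*(-4))*(-4) = (3*(-4))*(-4) = -12*(-4) = 48)
B(-5, -4)*J = -4*(-5)*48 = 20*48 = 960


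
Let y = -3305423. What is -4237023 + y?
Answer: -7542446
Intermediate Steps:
-4237023 + y = -4237023 - 3305423 = -7542446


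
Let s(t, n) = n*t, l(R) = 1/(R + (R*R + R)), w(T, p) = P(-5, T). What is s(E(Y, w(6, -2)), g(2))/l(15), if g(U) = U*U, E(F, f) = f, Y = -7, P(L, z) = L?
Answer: -5100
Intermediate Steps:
w(T, p) = -5
g(U) = U**2
l(R) = 1/(R**2 + 2*R) (l(R) = 1/(R + (R**2 + R)) = 1/(R + (R + R**2)) = 1/(R**2 + 2*R))
s(E(Y, w(6, -2)), g(2))/l(15) = (2**2*(-5))/((1/(15*(2 + 15)))) = (4*(-5))/(((1/15)/17)) = -20/((1/15)*(1/17)) = -20/1/255 = -20*255 = -5100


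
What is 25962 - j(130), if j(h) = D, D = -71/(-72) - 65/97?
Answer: 181316401/6984 ≈ 25962.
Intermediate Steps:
D = 2207/6984 (D = -71*(-1/72) - 65*1/97 = 71/72 - 65/97 = 2207/6984 ≈ 0.31601)
j(h) = 2207/6984
25962 - j(130) = 25962 - 1*2207/6984 = 25962 - 2207/6984 = 181316401/6984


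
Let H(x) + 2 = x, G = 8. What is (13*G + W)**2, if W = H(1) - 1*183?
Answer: 6400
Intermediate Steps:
H(x) = -2 + x
W = -184 (W = (-2 + 1) - 1*183 = -1 - 183 = -184)
(13*G + W)**2 = (13*8 - 184)**2 = (104 - 184)**2 = (-80)**2 = 6400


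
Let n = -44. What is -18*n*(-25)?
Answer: -19800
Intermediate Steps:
-18*n*(-25) = -18*(-44)*(-25) = 792*(-25) = -19800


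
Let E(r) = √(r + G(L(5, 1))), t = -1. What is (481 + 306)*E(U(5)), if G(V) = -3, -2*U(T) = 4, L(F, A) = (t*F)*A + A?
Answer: 787*I*√5 ≈ 1759.8*I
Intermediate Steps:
L(F, A) = A - A*F (L(F, A) = (-F)*A + A = -A*F + A = A - A*F)
U(T) = -2 (U(T) = -½*4 = -2)
E(r) = √(-3 + r) (E(r) = √(r - 3) = √(-3 + r))
(481 + 306)*E(U(5)) = (481 + 306)*√(-3 - 2) = 787*√(-5) = 787*(I*√5) = 787*I*√5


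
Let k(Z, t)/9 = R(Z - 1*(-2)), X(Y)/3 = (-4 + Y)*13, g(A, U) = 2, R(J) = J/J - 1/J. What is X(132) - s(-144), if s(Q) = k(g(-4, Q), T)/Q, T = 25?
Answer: 319491/64 ≈ 4992.0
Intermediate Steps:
R(J) = 1 - 1/J
X(Y) = -156 + 39*Y (X(Y) = 3*((-4 + Y)*13) = 3*(-52 + 13*Y) = -156 + 39*Y)
k(Z, t) = 9*(1 + Z)/(2 + Z) (k(Z, t) = 9*((-1 + (Z - 1*(-2)))/(Z - 1*(-2))) = 9*((-1 + (Z + 2))/(Z + 2)) = 9*((-1 + (2 + Z))/(2 + Z)) = 9*((1 + Z)/(2 + Z)) = 9*(1 + Z)/(2 + Z))
s(Q) = 27/(4*Q) (s(Q) = (9*(1 + 2)/(2 + 2))/Q = (9*3/4)/Q = (9*(1/4)*3)/Q = 27/(4*Q))
X(132) - s(-144) = (-156 + 39*132) - 27/(4*(-144)) = (-156 + 5148) - 27*(-1)/(4*144) = 4992 - 1*(-3/64) = 4992 + 3/64 = 319491/64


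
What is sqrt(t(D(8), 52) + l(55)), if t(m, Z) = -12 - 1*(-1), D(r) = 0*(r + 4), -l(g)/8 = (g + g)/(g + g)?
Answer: I*sqrt(19) ≈ 4.3589*I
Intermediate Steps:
l(g) = -8 (l(g) = -8*(g + g)/(g + g) = -8*2*g/(2*g) = -8*2*g*1/(2*g) = -8*1 = -8)
D(r) = 0 (D(r) = 0*(4 + r) = 0)
t(m, Z) = -11 (t(m, Z) = -12 + 1 = -11)
sqrt(t(D(8), 52) + l(55)) = sqrt(-11 - 8) = sqrt(-19) = I*sqrt(19)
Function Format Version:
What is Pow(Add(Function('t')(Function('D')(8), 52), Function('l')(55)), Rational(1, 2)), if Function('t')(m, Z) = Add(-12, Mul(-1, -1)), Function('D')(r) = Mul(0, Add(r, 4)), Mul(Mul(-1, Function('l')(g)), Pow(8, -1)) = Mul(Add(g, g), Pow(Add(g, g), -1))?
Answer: Mul(I, Pow(19, Rational(1, 2))) ≈ Mul(4.3589, I)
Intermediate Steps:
Function('l')(g) = -8 (Function('l')(g) = Mul(-8, Mul(Add(g, g), Pow(Add(g, g), -1))) = Mul(-8, Mul(Mul(2, g), Pow(Mul(2, g), -1))) = Mul(-8, Mul(Mul(2, g), Mul(Rational(1, 2), Pow(g, -1)))) = Mul(-8, 1) = -8)
Function('D')(r) = 0 (Function('D')(r) = Mul(0, Add(4, r)) = 0)
Function('t')(m, Z) = -11 (Function('t')(m, Z) = Add(-12, 1) = -11)
Pow(Add(Function('t')(Function('D')(8), 52), Function('l')(55)), Rational(1, 2)) = Pow(Add(-11, -8), Rational(1, 2)) = Pow(-19, Rational(1, 2)) = Mul(I, Pow(19, Rational(1, 2)))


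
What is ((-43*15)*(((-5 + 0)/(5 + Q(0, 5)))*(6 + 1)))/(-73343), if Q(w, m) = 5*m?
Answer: -1505/146686 ≈ -0.010260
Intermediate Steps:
((-43*15)*(((-5 + 0)/(5 + Q(0, 5)))*(6 + 1)))/(-73343) = ((-43*15)*(((-5 + 0)/(5 + 5*5))*(6 + 1)))/(-73343) = -645*(-5/(5 + 25))*7*(-1/73343) = -645*(-5/30)*7*(-1/73343) = -645*(-5*1/30)*7*(-1/73343) = -(-215)*7/2*(-1/73343) = -645*(-7/6)*(-1/73343) = (1505/2)*(-1/73343) = -1505/146686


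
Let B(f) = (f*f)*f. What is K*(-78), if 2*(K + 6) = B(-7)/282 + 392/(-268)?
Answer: 3605485/6298 ≈ 572.48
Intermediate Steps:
B(f) = f³ (B(f) = f²*f = f³)
K = -277345/37788 (K = -6 + ((-7)³/282 + 392/(-268))/2 = -6 + (-343*1/282 + 392*(-1/268))/2 = -6 + (-343/282 - 98/67)/2 = -6 + (½)*(-50617/18894) = -6 - 50617/37788 = -277345/37788 ≈ -7.3395)
K*(-78) = -277345/37788*(-78) = 3605485/6298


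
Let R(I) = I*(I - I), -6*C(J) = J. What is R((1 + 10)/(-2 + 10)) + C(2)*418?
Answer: -418/3 ≈ -139.33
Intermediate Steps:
C(J) = -J/6
R(I) = 0 (R(I) = I*0 = 0)
R((1 + 10)/(-2 + 10)) + C(2)*418 = 0 - 1/6*2*418 = 0 - 1/3*418 = 0 - 418/3 = -418/3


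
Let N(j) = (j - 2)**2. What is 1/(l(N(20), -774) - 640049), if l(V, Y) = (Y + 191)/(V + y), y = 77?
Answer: -401/256660232 ≈ -1.5624e-6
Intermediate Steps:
N(j) = (-2 + j)**2
l(V, Y) = (191 + Y)/(77 + V) (l(V, Y) = (Y + 191)/(V + 77) = (191 + Y)/(77 + V))
1/(l(N(20), -774) - 640049) = 1/((191 - 774)/(77 + (-2 + 20)**2) - 640049) = 1/(-583/(77 + 18**2) - 640049) = 1/(-583/(77 + 324) - 640049) = 1/(-583/401 - 640049) = 1/(-256660232/401) = -401/256660232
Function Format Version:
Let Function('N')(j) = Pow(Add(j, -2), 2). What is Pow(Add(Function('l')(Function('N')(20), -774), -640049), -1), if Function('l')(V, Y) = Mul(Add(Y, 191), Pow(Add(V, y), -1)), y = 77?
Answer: Rational(-401, 256660232) ≈ -1.5624e-6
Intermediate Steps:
Function('N')(j) = Pow(Add(-2, j), 2)
Function('l')(V, Y) = Mul(Pow(Add(77, V), -1), Add(191, Y)) (Function('l')(V, Y) = Mul(Add(Y, 191), Pow(Add(V, 77), -1)) = Mul(Add(191, Y), Pow(Add(77, V), -1)) = Mul(Pow(Add(77, V), -1), Add(191, Y)))
Pow(Add(Function('l')(Function('N')(20), -774), -640049), -1) = Pow(Add(Mul(Pow(Add(77, Pow(Add(-2, 20), 2)), -1), Add(191, -774)), -640049), -1) = Pow(Add(Mul(Pow(Add(77, Pow(18, 2)), -1), -583), -640049), -1) = Pow(Add(Mul(Pow(Add(77, 324), -1), -583), -640049), -1) = Pow(Add(Mul(Pow(401, -1), -583), -640049), -1) = Pow(Add(Mul(Rational(1, 401), -583), -640049), -1) = Pow(Add(Rational(-583, 401), -640049), -1) = Pow(Rational(-256660232, 401), -1) = Rational(-401, 256660232)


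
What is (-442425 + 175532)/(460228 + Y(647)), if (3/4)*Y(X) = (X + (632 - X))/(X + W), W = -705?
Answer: -23219691/40038572 ≈ -0.57993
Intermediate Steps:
Y(X) = 2528/(3*(-705 + X)) (Y(X) = 4*((X + (632 - X))/(X - 705))/3 = 4*(632/(-705 + X))/3 = 2528/(3*(-705 + X)))
(-442425 + 175532)/(460228 + Y(647)) = (-442425 + 175532)/(460228 + 2528/(3*(-705 + 647))) = -266893/(460228 + (2528/3)/(-58)) = -266893/(460228 + (2528/3)*(-1/58)) = -266893/(460228 - 1264/87) = -266893/40038572/87 = -266893*87/40038572 = -23219691/40038572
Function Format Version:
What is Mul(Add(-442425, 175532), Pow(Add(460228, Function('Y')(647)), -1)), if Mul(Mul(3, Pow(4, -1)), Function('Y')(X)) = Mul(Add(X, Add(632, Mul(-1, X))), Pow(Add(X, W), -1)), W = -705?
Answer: Rational(-23219691, 40038572) ≈ -0.57993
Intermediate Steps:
Function('Y')(X) = Mul(Rational(2528, 3), Pow(Add(-705, X), -1)) (Function('Y')(X) = Mul(Rational(4, 3), Mul(Add(X, Add(632, Mul(-1, X))), Pow(Add(X, -705), -1))) = Mul(Rational(4, 3), Mul(632, Pow(Add(-705, X), -1))) = Mul(Rational(2528, 3), Pow(Add(-705, X), -1)))
Mul(Add(-442425, 175532), Pow(Add(460228, Function('Y')(647)), -1)) = Mul(Add(-442425, 175532), Pow(Add(460228, Mul(Rational(2528, 3), Pow(Add(-705, 647), -1))), -1)) = Mul(-266893, Pow(Add(460228, Mul(Rational(2528, 3), Pow(-58, -1))), -1)) = Mul(-266893, Pow(Add(460228, Mul(Rational(2528, 3), Rational(-1, 58))), -1)) = Mul(-266893, Pow(Add(460228, Rational(-1264, 87)), -1)) = Mul(-266893, Pow(Rational(40038572, 87), -1)) = Mul(-266893, Rational(87, 40038572)) = Rational(-23219691, 40038572)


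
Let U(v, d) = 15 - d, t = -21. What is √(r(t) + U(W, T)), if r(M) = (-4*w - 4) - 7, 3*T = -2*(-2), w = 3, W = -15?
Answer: 2*I*√21/3 ≈ 3.055*I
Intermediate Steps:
T = 4/3 (T = (-2*(-2))/3 = (⅓)*4 = 4/3 ≈ 1.3333)
r(M) = -23 (r(M) = (-4*3 - 4) - 7 = (-12 - 4) - 7 = -16 - 7 = -23)
√(r(t) + U(W, T)) = √(-23 + (15 - 1*4/3)) = √(-23 + (15 - 4/3)) = √(-23 + 41/3) = √(-28/3) = 2*I*√21/3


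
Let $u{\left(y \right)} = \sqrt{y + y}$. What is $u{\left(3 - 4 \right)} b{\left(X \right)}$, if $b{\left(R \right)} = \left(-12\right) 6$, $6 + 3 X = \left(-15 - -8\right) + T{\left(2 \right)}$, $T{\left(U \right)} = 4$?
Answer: $- 72 i \sqrt{2} \approx - 101.82 i$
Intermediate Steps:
$X = -3$ ($X = -2 + \frac{\left(-15 - -8\right) + 4}{3} = -2 + \frac{\left(-15 + 8\right) + 4}{3} = -2 + \frac{-7 + 4}{3} = -2 + \frac{1}{3} \left(-3\right) = -2 - 1 = -3$)
$b{\left(R \right)} = -72$
$u{\left(y \right)} = \sqrt{2} \sqrt{y}$ ($u{\left(y \right)} = \sqrt{2 y} = \sqrt{2} \sqrt{y}$)
$u{\left(3 - 4 \right)} b{\left(X \right)} = \sqrt{2} \sqrt{3 - 4} \left(-72\right) = \sqrt{2} \sqrt{-1} \left(-72\right) = \sqrt{2} i \left(-72\right) = i \sqrt{2} \left(-72\right) = - 72 i \sqrt{2}$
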